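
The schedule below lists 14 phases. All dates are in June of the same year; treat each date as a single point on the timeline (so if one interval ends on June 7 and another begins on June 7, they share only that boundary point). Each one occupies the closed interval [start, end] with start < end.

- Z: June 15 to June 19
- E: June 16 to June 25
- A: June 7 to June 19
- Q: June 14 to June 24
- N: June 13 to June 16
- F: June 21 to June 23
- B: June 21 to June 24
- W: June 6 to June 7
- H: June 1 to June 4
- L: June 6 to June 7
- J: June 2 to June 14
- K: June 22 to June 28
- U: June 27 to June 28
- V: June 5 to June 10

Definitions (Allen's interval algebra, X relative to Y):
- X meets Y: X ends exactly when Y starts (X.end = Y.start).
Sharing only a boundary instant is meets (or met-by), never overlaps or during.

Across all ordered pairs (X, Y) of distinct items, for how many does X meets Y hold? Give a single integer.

Checking all 182 ordered pairs for relation 'meets'; matching pairs in alphabetical order:
(J, Q): J meets Q ✓
(L, A): L meets A ✓
(N, E): N meets E ✓
(W, A): W meets A ✓
Count: 4.

4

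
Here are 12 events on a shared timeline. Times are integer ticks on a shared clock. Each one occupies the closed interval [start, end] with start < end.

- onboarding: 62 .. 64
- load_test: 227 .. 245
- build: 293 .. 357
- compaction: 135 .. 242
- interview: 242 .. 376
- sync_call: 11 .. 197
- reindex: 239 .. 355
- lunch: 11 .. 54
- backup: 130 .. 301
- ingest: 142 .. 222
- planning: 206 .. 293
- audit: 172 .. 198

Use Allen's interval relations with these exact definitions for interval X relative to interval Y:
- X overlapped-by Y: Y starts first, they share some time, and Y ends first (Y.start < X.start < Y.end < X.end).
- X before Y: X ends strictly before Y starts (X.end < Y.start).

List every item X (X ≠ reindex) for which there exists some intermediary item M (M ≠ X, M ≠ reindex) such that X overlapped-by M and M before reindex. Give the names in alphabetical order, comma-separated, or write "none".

Target reindex = [239, 355].
Intermediaries M with M before reindex: audit, ingest, lunch, onboarding, sync_call.
Via audit — items with X overlapped-by audit: none.
Via ingest — items with X overlapped-by ingest: planning.
Via lunch — items with X overlapped-by lunch: none.
Via onboarding — items with X overlapped-by onboarding: none.
Via sync_call — items with X overlapped-by sync_call: audit, backup, compaction, ingest.
Union: audit, backup, compaction, ingest, planning.

audit, backup, compaction, ingest, planning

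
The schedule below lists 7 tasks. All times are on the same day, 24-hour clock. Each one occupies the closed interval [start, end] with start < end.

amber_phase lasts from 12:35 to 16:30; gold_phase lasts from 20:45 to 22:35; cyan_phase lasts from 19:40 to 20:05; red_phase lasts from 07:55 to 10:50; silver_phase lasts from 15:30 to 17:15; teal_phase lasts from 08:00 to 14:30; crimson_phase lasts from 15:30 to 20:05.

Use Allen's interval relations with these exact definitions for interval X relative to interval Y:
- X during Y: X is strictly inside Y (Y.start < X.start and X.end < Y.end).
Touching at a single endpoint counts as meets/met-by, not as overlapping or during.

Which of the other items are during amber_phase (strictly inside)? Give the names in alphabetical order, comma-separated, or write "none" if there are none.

Target amber_phase = [12:35, 16:30].
crimson_phase [15:30, 20:05] → overlapped-by → no.
cyan_phase [19:40, 20:05] → after → no.
gold_phase [20:45, 22:35] → after → no.
red_phase [07:55, 10:50] → before → no.
silver_phase [15:30, 17:15] → overlapped-by → no.
teal_phase [08:00, 14:30] → overlaps → no.
Result: none.

none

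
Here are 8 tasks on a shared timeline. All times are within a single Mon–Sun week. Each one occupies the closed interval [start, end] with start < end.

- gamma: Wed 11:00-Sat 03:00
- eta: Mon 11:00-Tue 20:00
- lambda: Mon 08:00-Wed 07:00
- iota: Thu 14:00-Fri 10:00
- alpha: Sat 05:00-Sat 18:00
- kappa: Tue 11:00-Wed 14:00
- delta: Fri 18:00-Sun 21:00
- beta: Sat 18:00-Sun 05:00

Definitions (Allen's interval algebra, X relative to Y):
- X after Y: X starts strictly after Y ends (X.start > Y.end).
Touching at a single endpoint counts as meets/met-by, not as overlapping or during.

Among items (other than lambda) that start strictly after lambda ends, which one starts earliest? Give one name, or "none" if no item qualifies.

Target lambda = [Mon 08:00, Wed 07:00].
alpha [Sat 05:00, Sat 18:00] → after → candidate.
beta [Sat 18:00, Sun 05:00] → after → candidate.
delta [Fri 18:00, Sun 21:00] → after → candidate.
eta [Mon 11:00, Tue 20:00] → during → excluded.
gamma [Wed 11:00, Sat 03:00] → after → candidate.
iota [Thu 14:00, Fri 10:00] → after → candidate.
kappa [Tue 11:00, Wed 14:00] → overlapped-by → excluded.
Among candidates, earliest start is Wed 11:00 → gamma.

gamma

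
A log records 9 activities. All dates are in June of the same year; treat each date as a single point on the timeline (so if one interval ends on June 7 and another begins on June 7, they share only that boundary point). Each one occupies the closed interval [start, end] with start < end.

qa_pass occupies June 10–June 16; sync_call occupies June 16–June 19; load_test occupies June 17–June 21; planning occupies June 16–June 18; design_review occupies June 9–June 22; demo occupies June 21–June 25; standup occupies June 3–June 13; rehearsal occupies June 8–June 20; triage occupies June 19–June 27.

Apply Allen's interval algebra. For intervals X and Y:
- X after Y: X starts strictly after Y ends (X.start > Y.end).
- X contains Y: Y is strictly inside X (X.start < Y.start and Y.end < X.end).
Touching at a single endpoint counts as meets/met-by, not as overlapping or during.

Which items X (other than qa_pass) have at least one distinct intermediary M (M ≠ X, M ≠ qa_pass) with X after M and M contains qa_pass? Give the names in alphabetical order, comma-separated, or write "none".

Target qa_pass = [June 10, June 16].
Intermediaries M with M contains qa_pass: design_review, rehearsal.
Via design_review — items with X after design_review: none.
Via rehearsal — items with X after rehearsal: demo.
Union: demo.

demo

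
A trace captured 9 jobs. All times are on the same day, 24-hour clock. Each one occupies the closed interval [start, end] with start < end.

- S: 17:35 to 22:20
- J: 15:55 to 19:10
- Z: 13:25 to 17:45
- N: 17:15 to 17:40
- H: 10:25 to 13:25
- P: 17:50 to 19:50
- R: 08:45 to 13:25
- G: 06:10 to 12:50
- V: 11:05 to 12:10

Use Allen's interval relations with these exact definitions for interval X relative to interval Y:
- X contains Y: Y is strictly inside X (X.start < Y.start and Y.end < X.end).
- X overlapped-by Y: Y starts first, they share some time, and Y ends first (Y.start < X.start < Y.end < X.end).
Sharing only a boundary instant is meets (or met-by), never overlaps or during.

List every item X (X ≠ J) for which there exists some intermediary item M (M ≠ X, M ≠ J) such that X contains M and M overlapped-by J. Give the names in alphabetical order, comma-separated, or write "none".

Target J = [15:55, 19:10].
Intermediaries M with M overlapped-by J: P, S.
Via P — items with X contains P: S.
Via S — items with X contains S: none.
Union: S.

S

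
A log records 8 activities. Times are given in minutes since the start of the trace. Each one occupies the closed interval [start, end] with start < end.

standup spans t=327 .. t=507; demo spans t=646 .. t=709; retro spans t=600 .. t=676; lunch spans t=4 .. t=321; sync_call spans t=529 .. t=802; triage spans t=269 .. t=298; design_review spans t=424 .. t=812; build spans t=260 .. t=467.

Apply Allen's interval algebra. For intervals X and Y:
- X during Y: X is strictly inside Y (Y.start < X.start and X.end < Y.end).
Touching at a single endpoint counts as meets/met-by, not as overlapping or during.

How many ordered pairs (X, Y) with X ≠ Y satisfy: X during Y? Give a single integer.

Checking all 56 ordered pairs for relation 'during'; matching pairs in alphabetical order:
(demo, design_review): demo during design_review ✓
(demo, sync_call): demo during sync_call ✓
(retro, design_review): retro during design_review ✓
(retro, sync_call): retro during sync_call ✓
(sync_call, design_review): sync_call during design_review ✓
(triage, build): triage during build ✓
(triage, lunch): triage during lunch ✓
Count: 7.

7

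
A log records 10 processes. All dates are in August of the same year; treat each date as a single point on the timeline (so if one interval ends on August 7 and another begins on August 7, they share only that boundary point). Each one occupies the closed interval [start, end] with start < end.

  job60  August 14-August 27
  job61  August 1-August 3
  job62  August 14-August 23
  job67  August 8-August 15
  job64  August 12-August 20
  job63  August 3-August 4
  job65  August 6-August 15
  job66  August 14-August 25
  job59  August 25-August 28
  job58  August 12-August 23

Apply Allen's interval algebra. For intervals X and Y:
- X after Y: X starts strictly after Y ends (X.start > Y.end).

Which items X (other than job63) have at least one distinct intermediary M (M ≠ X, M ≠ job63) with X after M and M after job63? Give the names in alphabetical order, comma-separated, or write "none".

job59

Target job63 = [August 3, August 4].
Intermediaries M with M after job63: job58, job59, job60, job62, job64, job65, job66, job67.
Via job58 — items with X after job58: job59.
Via job59 — items with X after job59: none.
Via job60 — items with X after job60: none.
Via job62 — items with X after job62: job59.
Via job64 — items with X after job64: job59.
Via job65 — items with X after job65: job59.
Via job66 — items with X after job66: none.
Via job67 — items with X after job67: job59.
Union: job59.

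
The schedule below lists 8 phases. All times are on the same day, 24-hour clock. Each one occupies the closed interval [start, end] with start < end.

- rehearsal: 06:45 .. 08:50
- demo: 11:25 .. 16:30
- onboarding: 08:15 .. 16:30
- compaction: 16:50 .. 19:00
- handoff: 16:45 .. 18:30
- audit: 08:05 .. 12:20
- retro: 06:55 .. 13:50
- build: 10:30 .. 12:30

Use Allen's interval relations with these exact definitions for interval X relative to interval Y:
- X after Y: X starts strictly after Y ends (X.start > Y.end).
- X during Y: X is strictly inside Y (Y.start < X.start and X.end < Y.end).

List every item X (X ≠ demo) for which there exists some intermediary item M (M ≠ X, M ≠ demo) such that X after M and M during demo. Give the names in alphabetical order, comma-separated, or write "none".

none

Target demo = [11:25, 16:30].
Intermediaries M with M during demo: none.
Union: none.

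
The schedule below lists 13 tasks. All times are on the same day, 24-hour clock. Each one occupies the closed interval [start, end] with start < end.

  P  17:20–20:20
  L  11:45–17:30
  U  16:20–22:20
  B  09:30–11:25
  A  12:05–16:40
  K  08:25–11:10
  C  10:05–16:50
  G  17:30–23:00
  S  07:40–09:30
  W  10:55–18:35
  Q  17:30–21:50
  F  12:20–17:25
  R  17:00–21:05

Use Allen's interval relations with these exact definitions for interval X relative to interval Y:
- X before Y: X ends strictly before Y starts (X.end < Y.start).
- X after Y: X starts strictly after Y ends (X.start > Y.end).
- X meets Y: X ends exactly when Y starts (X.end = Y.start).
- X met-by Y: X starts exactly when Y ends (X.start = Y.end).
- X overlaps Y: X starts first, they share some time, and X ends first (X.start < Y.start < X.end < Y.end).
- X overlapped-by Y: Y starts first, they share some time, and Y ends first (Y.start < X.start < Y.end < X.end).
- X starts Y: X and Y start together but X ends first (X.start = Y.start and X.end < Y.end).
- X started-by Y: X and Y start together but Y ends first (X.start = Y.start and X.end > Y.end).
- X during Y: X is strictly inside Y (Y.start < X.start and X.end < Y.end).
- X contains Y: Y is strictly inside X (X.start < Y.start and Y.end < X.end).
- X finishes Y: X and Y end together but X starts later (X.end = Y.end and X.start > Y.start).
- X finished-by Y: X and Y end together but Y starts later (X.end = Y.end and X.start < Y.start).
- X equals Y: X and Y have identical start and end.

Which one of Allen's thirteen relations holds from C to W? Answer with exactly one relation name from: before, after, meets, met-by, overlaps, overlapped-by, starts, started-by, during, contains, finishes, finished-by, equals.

overlaps

C = [10:05, 16:50]; W = [10:55, 18:35].
Compare endpoints: C.start < W.start, C.start < W.end, C.end > W.start, C.end < W.end.
That pattern is 'overlaps'.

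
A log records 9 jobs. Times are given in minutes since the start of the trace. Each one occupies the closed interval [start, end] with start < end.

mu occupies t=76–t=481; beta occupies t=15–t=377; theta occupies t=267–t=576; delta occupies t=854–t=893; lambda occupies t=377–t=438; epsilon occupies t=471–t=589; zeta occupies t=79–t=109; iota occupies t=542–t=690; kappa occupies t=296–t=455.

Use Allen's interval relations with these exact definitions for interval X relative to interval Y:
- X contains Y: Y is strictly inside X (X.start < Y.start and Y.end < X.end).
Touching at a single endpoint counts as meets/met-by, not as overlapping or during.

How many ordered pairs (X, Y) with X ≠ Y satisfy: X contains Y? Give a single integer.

Checking all 72 ordered pairs for relation 'contains'; matching pairs in alphabetical order:
(beta, zeta): beta contains zeta ✓
(kappa, lambda): kappa contains lambda ✓
(mu, kappa): mu contains kappa ✓
(mu, lambda): mu contains lambda ✓
(mu, zeta): mu contains zeta ✓
(theta, kappa): theta contains kappa ✓
(theta, lambda): theta contains lambda ✓
Count: 7.

7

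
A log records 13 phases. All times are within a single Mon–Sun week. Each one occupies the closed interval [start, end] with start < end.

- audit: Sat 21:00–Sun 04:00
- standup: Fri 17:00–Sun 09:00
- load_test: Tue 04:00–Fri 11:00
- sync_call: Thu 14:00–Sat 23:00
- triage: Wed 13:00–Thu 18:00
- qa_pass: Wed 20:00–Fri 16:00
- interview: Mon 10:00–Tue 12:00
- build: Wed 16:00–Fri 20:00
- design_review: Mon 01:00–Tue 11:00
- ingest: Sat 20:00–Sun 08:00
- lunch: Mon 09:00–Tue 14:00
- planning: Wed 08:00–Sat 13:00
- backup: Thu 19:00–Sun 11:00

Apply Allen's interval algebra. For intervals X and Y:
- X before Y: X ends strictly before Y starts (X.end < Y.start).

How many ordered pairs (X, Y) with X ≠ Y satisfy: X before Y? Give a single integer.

41

Checking all 156 ordered pairs for relation 'before'; matching pairs in alphabetical order:
(build, audit): build before audit ✓
(build, ingest): build before ingest ✓
(design_review, audit): design_review before audit ✓
(design_review, backup): design_review before backup ✓
(design_review, build): design_review before build ✓
(design_review, ingest): design_review before ingest ✓
(design_review, planning): design_review before planning ✓
(design_review, qa_pass): design_review before qa_pass ✓
(design_review, standup): design_review before standup ✓
(design_review, sync_call): design_review before sync_call ✓
(design_review, triage): design_review before triage ✓
(interview, audit): interview before audit ✓
(interview, backup): interview before backup ✓
(interview, build): interview before build ✓
(interview, ingest): interview before ingest ✓
(interview, planning): interview before planning ✓
(interview, qa_pass): interview before qa_pass ✓
(interview, standup): interview before standup ✓
(interview, sync_call): interview before sync_call ✓
(interview, triage): interview before triage ✓
(load_test, audit): load_test before audit ✓
(load_test, ingest): load_test before ingest ✓
(load_test, standup): load_test before standup ✓
(lunch, audit): lunch before audit ✓
... plus 17 further pairs not listed.
Count: 41.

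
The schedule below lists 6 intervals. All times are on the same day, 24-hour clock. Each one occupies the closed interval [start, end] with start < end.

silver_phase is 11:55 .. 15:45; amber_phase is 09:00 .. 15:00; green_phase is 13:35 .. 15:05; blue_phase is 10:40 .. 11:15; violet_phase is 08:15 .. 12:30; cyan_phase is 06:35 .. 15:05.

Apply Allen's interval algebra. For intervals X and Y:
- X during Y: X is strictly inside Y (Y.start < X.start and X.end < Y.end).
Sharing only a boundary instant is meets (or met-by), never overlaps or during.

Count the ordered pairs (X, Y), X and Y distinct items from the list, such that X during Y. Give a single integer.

6

Checking all 30 ordered pairs for relation 'during'; matching pairs in alphabetical order:
(amber_phase, cyan_phase): amber_phase during cyan_phase ✓
(blue_phase, amber_phase): blue_phase during amber_phase ✓
(blue_phase, cyan_phase): blue_phase during cyan_phase ✓
(blue_phase, violet_phase): blue_phase during violet_phase ✓
(green_phase, silver_phase): green_phase during silver_phase ✓
(violet_phase, cyan_phase): violet_phase during cyan_phase ✓
Count: 6.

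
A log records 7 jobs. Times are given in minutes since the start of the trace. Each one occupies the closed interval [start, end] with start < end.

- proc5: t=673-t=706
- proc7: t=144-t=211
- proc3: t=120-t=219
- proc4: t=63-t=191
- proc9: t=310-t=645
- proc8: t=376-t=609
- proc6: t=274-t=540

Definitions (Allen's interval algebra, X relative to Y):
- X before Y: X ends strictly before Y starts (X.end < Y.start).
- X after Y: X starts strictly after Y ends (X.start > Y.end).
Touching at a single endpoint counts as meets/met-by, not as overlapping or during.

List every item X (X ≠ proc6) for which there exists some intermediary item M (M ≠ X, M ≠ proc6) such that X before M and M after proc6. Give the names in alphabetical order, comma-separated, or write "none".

proc3, proc4, proc7, proc8, proc9

Target proc6 = [t=274, t=540].
Intermediaries M with M after proc6: proc5.
Via proc5 — items with X before proc5: proc3, proc4, proc7, proc8, proc9.
Union: proc3, proc4, proc7, proc8, proc9.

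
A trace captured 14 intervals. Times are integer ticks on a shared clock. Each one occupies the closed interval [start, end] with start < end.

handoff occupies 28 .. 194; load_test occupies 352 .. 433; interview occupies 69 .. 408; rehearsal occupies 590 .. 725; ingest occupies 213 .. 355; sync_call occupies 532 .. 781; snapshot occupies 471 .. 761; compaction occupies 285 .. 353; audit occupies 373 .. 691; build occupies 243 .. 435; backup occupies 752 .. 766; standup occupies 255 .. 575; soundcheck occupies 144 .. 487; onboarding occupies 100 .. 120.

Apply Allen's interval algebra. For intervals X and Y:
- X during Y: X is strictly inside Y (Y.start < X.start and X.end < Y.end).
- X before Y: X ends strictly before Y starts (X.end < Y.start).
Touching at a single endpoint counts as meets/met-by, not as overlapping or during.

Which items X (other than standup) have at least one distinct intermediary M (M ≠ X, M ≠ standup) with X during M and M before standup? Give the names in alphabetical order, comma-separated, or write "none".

Target standup = [255, 575].
Intermediaries M with M before standup: handoff, onboarding.
Via handoff — items with X during handoff: onboarding.
Via onboarding — items with X during onboarding: none.
Union: onboarding.

onboarding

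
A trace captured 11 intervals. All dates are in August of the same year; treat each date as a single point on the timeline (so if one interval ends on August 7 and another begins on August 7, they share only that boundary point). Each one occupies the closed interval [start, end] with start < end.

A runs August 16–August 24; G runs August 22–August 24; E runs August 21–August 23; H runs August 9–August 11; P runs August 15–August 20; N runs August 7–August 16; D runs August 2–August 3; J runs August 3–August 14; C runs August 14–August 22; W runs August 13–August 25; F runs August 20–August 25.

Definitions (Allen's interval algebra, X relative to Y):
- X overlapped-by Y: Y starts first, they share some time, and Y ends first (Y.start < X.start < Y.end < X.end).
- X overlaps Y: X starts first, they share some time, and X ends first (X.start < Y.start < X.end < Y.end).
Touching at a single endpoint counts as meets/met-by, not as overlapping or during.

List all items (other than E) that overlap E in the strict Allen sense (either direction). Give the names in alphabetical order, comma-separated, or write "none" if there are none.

C, G

Target E = [August 21, August 23].
A [August 16, August 24] → contains → no.
C [August 14, August 22] → overlaps → yes.
D [August 2, August 3] → before → no.
F [August 20, August 25] → contains → no.
G [August 22, August 24] → overlapped-by → yes.
H [August 9, August 11] → before → no.
J [August 3, August 14] → before → no.
N [August 7, August 16] → before → no.
P [August 15, August 20] → before → no.
W [August 13, August 25] → contains → no.
Result: C, G.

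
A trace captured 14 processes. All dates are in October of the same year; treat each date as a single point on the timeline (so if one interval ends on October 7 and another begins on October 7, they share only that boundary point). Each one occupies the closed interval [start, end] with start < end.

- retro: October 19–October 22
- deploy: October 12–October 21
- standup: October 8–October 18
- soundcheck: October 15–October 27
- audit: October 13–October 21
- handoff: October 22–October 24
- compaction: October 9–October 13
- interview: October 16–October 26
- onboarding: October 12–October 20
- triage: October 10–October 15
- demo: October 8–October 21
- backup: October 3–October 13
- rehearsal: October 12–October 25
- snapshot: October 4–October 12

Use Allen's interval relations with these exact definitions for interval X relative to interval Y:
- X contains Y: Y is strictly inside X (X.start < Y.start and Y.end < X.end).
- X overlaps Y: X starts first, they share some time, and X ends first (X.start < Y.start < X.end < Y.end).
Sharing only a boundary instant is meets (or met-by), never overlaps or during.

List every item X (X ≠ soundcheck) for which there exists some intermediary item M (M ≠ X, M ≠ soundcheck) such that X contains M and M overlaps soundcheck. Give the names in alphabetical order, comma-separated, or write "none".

Target soundcheck = [October 15, October 27].
Intermediaries M with M overlaps soundcheck: audit, demo, deploy, onboarding, rehearsal, standup.
Via audit — items with X contains audit: rehearsal.
Via demo — items with X contains demo: none.
Via deploy — items with X contains deploy: none.
Via onboarding — items with X contains onboarding: demo.
Via rehearsal — items with X contains rehearsal: none.
Via standup — items with X contains standup: none.
Union: demo, rehearsal.

demo, rehearsal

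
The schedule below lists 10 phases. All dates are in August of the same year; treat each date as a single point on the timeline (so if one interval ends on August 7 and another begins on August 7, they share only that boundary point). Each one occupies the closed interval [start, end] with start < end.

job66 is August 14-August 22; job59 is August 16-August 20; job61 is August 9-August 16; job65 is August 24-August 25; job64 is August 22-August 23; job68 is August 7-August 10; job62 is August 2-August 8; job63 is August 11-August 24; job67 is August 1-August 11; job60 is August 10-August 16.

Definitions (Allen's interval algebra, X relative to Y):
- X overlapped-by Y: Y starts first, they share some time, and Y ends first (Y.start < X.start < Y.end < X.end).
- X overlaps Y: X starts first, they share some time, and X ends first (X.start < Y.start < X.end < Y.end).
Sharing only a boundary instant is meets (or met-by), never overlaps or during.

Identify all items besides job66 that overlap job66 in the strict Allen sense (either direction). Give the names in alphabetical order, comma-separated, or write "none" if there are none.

job60, job61

Target job66 = [August 14, August 22].
job59 [August 16, August 20] → during → no.
job60 [August 10, August 16] → overlaps → yes.
job61 [August 9, August 16] → overlaps → yes.
job62 [August 2, August 8] → before → no.
job63 [August 11, August 24] → contains → no.
job64 [August 22, August 23] → met-by → no.
job65 [August 24, August 25] → after → no.
job67 [August 1, August 11] → before → no.
job68 [August 7, August 10] → before → no.
Result: job60, job61.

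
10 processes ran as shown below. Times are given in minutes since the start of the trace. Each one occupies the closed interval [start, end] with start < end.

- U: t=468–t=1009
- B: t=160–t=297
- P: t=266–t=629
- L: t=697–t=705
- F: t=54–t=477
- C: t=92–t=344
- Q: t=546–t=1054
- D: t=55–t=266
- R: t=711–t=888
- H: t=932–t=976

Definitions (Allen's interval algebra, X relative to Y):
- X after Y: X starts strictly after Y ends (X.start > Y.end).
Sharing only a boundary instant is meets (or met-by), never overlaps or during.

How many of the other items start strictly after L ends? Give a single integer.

2

Target L = [t=697, t=705].
B [t=160, t=297] → before → no.
C [t=92, t=344] → before → no.
D [t=55, t=266] → before → no.
F [t=54, t=477] → before → no.
H [t=932, t=976] → after → counts.
P [t=266, t=629] → before → no.
Q [t=546, t=1054] → contains → no.
R [t=711, t=888] → after → counts.
U [t=468, t=1009] → contains → no.
Total: 2.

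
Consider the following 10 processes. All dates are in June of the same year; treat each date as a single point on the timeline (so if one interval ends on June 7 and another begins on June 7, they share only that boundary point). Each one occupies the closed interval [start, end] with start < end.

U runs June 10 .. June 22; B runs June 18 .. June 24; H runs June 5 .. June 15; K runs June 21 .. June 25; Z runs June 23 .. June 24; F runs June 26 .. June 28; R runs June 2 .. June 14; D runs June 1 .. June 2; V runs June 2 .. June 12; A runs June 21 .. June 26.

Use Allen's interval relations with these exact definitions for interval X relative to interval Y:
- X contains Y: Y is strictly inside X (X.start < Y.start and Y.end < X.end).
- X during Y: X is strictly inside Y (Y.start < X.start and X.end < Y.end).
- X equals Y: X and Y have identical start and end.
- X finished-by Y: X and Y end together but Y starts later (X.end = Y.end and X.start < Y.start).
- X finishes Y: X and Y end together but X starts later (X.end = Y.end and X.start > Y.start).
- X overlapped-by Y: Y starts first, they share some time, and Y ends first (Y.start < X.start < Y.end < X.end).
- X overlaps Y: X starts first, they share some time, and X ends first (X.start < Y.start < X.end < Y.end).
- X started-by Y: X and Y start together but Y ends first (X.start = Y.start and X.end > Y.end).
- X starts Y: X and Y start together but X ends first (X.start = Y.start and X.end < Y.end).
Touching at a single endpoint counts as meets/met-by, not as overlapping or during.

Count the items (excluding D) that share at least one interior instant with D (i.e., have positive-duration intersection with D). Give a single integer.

Target D = [June 1, June 2].
A [June 21, June 26] → after → no.
B [June 18, June 24] → after → no.
F [June 26, June 28] → after → no.
H [June 5, June 15] → after → no.
K [June 21, June 25] → after → no.
R [June 2, June 14] → met-by → no.
U [June 10, June 22] → after → no.
V [June 2, June 12] → met-by → no.
Z [June 23, June 24] → after → no.
Total: 0.

0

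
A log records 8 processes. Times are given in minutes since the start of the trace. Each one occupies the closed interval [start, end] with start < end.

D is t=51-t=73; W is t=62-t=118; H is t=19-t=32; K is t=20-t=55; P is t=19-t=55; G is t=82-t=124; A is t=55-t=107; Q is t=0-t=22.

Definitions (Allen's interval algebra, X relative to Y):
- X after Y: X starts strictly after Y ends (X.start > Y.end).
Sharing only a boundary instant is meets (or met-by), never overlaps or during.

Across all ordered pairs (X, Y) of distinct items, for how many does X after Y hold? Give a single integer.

Checking all 56 ordered pairs for relation 'after'; matching pairs in alphabetical order:
(A, H): A after H ✓
(A, Q): A after Q ✓
(D, H): D after H ✓
(D, Q): D after Q ✓
(G, D): G after D ✓
(G, H): G after H ✓
(G, K): G after K ✓
(G, P): G after P ✓
(G, Q): G after Q ✓
(W, H): W after H ✓
(W, K): W after K ✓
(W, P): W after P ✓
(W, Q): W after Q ✓
Count: 13.

13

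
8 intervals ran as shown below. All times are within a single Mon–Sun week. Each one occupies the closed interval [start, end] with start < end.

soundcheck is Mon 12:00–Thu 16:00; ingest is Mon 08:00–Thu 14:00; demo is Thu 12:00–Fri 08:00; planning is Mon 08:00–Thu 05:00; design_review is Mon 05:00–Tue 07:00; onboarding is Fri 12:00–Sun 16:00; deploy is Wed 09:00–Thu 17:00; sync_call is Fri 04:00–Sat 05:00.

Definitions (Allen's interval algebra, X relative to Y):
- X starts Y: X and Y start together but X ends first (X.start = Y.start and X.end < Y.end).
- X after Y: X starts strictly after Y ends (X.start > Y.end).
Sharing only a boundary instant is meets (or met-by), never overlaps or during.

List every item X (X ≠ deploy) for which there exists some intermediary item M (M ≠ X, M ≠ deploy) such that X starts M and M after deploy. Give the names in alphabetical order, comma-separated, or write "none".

none

Target deploy = [Wed 09:00, Thu 17:00].
Intermediaries M with M after deploy: onboarding, sync_call.
Via onboarding — items with X starts onboarding: none.
Via sync_call — items with X starts sync_call: none.
Union: none.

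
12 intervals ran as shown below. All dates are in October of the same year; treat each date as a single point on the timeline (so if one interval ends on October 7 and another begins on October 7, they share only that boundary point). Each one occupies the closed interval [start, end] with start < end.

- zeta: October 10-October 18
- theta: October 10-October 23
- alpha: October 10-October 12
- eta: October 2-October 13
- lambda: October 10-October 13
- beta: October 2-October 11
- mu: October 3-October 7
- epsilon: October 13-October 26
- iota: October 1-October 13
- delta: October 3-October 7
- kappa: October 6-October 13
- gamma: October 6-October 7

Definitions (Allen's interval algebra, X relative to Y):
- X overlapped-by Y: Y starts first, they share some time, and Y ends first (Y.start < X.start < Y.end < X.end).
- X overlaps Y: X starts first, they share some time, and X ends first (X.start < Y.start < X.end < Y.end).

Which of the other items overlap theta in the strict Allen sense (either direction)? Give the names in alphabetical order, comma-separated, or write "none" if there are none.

beta, epsilon, eta, iota, kappa

Target theta = [October 10, October 23].
alpha [October 10, October 12] → starts → no.
beta [October 2, October 11] → overlaps → yes.
delta [October 3, October 7] → before → no.
epsilon [October 13, October 26] → overlapped-by → yes.
eta [October 2, October 13] → overlaps → yes.
gamma [October 6, October 7] → before → no.
iota [October 1, October 13] → overlaps → yes.
kappa [October 6, October 13] → overlaps → yes.
lambda [October 10, October 13] → starts → no.
mu [October 3, October 7] → before → no.
zeta [October 10, October 18] → starts → no.
Result: beta, epsilon, eta, iota, kappa.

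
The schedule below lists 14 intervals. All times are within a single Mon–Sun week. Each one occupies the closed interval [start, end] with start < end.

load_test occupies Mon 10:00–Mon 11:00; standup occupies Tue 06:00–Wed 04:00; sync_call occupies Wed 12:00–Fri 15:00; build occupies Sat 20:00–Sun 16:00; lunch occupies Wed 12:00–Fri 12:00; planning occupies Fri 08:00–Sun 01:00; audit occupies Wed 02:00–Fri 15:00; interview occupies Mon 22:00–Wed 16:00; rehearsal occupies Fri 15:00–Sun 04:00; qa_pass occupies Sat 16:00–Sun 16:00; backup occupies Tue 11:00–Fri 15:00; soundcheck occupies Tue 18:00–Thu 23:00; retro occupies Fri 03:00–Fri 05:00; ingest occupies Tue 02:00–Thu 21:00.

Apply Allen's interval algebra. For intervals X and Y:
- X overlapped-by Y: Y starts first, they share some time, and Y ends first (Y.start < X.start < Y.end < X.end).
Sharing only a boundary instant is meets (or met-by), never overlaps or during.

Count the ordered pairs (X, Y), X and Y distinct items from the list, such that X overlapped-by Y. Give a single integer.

26

Checking all 182 ordered pairs for relation 'overlapped-by'; matching pairs in alphabetical order:
(audit, ingest): audit overlapped-by ingest ✓
(audit, interview): audit overlapped-by interview ✓
(audit, soundcheck): audit overlapped-by soundcheck ✓
(audit, standup): audit overlapped-by standup ✓
(backup, ingest): backup overlapped-by ingest ✓
(backup, interview): backup overlapped-by interview ✓
(backup, standup): backup overlapped-by standup ✓
(build, planning): build overlapped-by planning ✓
(build, rehearsal): build overlapped-by rehearsal ✓
(ingest, interview): ingest overlapped-by interview ✓
(lunch, ingest): lunch overlapped-by ingest ✓
(lunch, interview): lunch overlapped-by interview ✓
(lunch, soundcheck): lunch overlapped-by soundcheck ✓
(planning, audit): planning overlapped-by audit ✓
(planning, backup): planning overlapped-by backup ✓
(planning, lunch): planning overlapped-by lunch ✓
(planning, sync_call): planning overlapped-by sync_call ✓
(qa_pass, planning): qa_pass overlapped-by planning ✓
(qa_pass, rehearsal): qa_pass overlapped-by rehearsal ✓
(rehearsal, planning): rehearsal overlapped-by planning ✓
(soundcheck, ingest): soundcheck overlapped-by ingest ✓
(soundcheck, interview): soundcheck overlapped-by interview ✓
(soundcheck, standup): soundcheck overlapped-by standup ✓
(sync_call, ingest): sync_call overlapped-by ingest ✓
... plus 2 further pairs not listed.
Count: 26.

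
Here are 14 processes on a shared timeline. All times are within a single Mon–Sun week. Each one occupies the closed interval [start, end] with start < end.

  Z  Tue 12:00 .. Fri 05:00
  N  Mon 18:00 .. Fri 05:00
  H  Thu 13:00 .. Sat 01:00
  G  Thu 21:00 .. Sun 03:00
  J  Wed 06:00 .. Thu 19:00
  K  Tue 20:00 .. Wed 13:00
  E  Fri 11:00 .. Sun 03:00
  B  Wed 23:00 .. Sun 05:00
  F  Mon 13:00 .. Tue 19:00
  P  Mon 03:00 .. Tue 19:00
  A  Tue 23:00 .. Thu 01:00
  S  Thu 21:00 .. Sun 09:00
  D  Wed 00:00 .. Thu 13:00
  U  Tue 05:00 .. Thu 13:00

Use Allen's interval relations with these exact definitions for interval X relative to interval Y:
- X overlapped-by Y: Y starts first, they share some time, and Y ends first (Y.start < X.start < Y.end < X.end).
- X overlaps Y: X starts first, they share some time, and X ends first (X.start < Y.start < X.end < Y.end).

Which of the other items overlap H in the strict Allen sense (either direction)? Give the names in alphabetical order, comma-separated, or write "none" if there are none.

E, G, J, N, S, Z

Target H = [Thu 13:00, Sat 01:00].
A [Tue 23:00, Thu 01:00] → before → no.
B [Wed 23:00, Sun 05:00] → contains → no.
D [Wed 00:00, Thu 13:00] → meets → no.
E [Fri 11:00, Sun 03:00] → overlapped-by → yes.
F [Mon 13:00, Tue 19:00] → before → no.
G [Thu 21:00, Sun 03:00] → overlapped-by → yes.
J [Wed 06:00, Thu 19:00] → overlaps → yes.
K [Tue 20:00, Wed 13:00] → before → no.
N [Mon 18:00, Fri 05:00] → overlaps → yes.
P [Mon 03:00, Tue 19:00] → before → no.
S [Thu 21:00, Sun 09:00] → overlapped-by → yes.
U [Tue 05:00, Thu 13:00] → meets → no.
Z [Tue 12:00, Fri 05:00] → overlaps → yes.
Result: E, G, J, N, S, Z.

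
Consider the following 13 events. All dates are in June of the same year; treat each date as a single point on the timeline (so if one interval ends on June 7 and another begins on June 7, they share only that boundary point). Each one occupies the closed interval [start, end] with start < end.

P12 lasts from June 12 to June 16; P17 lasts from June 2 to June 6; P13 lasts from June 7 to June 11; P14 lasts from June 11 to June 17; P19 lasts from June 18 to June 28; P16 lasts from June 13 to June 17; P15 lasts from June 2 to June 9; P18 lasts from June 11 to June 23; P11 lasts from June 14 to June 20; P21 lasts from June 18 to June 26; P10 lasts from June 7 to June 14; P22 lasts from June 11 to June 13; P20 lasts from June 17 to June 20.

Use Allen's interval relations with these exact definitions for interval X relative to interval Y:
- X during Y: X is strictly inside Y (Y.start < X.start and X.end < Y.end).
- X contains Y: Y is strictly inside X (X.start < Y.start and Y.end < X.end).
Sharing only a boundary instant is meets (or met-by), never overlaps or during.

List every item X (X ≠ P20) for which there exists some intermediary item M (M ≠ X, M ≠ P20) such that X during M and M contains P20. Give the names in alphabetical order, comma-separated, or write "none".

P11, P12, P16

Target P20 = [June 17, June 20].
Intermediaries M with M contains P20: P18.
Via P18 — items with X during P18: P11, P12, P16.
Union: P11, P12, P16.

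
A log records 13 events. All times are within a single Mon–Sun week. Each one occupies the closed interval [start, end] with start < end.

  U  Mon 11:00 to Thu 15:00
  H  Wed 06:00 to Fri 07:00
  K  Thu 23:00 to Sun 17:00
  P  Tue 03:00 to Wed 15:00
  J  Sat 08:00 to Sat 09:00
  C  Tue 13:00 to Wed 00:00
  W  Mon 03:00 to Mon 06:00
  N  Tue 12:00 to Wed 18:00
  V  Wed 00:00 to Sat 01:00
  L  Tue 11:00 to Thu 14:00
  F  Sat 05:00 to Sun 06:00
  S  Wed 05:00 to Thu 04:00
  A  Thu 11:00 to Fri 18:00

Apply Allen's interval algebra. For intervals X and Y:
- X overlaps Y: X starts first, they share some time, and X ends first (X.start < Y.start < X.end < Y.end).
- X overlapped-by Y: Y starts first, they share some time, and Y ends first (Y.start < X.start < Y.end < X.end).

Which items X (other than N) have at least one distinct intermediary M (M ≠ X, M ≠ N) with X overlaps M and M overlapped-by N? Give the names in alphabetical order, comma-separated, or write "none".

Target N = [Tue 12:00, Wed 18:00].
Intermediaries M with M overlapped-by N: H, S, V.
Via H — items with X overlaps H: L, P, S, U.
Via S — items with X overlaps S: P.
Via V — items with X overlaps V: L, P, U.
Union: L, P, S, U.

L, P, S, U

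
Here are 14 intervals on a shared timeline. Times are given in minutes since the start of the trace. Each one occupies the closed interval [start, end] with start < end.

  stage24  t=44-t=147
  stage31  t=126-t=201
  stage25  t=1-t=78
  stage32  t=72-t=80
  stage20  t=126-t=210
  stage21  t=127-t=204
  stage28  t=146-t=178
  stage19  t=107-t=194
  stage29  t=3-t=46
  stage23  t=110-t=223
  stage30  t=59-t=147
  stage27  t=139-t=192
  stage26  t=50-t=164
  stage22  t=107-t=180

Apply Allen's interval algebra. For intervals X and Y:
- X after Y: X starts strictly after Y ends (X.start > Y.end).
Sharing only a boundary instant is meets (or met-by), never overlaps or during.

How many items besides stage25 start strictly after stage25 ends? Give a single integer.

Target stage25 = [t=1, t=78].
stage19 [t=107, t=194] → after → counts.
stage20 [t=126, t=210] → after → counts.
stage21 [t=127, t=204] → after → counts.
stage22 [t=107, t=180] → after → counts.
stage23 [t=110, t=223] → after → counts.
stage24 [t=44, t=147] → overlapped-by → no.
stage26 [t=50, t=164] → overlapped-by → no.
stage27 [t=139, t=192] → after → counts.
stage28 [t=146, t=178] → after → counts.
stage29 [t=3, t=46] → during → no.
stage30 [t=59, t=147] → overlapped-by → no.
stage31 [t=126, t=201] → after → counts.
stage32 [t=72, t=80] → overlapped-by → no.
Total: 8.

8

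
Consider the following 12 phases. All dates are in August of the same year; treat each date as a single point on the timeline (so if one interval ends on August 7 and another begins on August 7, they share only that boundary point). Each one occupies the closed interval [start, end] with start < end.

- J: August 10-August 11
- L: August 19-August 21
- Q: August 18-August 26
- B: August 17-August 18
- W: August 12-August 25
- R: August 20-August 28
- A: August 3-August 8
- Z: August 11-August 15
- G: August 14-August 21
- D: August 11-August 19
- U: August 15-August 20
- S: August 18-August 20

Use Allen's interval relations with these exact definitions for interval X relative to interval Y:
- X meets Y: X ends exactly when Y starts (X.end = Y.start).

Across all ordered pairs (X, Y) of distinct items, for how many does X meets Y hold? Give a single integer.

8

Checking all 132 ordered pairs for relation 'meets'; matching pairs in alphabetical order:
(B, Q): B meets Q ✓
(B, S): B meets S ✓
(D, L): D meets L ✓
(J, D): J meets D ✓
(J, Z): J meets Z ✓
(S, R): S meets R ✓
(U, R): U meets R ✓
(Z, U): Z meets U ✓
Count: 8.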